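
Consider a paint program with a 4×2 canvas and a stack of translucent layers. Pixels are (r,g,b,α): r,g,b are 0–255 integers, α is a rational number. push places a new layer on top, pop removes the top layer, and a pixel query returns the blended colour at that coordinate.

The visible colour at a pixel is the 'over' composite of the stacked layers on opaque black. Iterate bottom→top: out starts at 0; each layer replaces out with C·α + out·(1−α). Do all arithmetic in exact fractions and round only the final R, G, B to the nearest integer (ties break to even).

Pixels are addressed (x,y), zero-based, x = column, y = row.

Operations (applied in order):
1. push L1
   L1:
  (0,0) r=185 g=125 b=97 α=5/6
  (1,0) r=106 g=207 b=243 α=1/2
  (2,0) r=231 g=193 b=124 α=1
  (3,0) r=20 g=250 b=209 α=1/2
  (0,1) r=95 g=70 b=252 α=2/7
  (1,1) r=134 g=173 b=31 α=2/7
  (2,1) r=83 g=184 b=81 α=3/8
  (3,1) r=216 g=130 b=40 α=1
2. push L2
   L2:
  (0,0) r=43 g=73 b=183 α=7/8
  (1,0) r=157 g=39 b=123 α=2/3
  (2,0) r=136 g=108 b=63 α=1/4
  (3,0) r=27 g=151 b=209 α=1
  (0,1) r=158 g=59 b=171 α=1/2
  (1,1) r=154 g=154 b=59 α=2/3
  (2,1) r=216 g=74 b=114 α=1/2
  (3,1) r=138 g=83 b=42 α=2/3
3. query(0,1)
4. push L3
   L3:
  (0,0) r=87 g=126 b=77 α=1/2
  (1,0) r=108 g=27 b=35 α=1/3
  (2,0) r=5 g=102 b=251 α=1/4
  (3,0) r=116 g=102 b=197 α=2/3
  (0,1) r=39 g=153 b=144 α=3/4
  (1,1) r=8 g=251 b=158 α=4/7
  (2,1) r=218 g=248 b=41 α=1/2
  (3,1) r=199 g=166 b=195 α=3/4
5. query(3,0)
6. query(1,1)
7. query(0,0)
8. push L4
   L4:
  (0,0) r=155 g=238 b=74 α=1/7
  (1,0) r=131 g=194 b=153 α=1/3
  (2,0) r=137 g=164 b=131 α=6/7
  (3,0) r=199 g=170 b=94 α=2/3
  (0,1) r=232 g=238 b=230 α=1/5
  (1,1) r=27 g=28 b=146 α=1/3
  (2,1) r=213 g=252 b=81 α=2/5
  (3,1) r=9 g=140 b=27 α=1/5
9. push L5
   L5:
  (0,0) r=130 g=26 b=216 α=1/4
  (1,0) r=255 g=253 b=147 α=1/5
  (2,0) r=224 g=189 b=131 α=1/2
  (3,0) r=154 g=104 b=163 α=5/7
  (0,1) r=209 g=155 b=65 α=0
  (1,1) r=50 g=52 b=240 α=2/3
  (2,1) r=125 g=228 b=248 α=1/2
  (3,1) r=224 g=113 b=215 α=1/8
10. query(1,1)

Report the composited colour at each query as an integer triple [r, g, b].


at x=0,y=1 over L1,L2:
L1 α=2/7: [190/7, 20, 72]
L2 α=1/2: [648/7, 79/2, 243/2]
= [93, 40, 122]

(3,0) stack=L1,L2,L3; from [0,0,0]:
after L1 α=1/2: [10, 125, 209/2]
after L2 α=1: [27, 151, 209]
after L3 α=2/3: [259/3, 355/3, 201]
rounded: [86, 118, 201]

at x=1,y=1 over L1,L2,L3:
+L1 (α=2/7) → [268/7, 346/7, 62/7]
+L2 (α=2/3) → [808/7, 834/7, 296/7]
+L3 (α=4/7) → [2648/49, 9530/49, 5312/49]
= [54, 194, 108]

query (0,0) [L1,L2,L3] — begin 0,0,0
after L1 α=5/6: [925/6, 625/6, 485/6]
after L2 α=7/8: [2731/48, 3691/48, 8171/48]
after L3 α=1/2: [6907/96, 9739/96, 11867/96]
= [72, 101, 124]

at x=1,y=1 over L1,L2,L3,L4,L5:
after L1 α=2/7: [268/7, 346/7, 62/7]
after L2 α=2/3: [808/7, 834/7, 296/7]
after L3 α=4/7: [2648/49, 9530/49, 5312/49]
after L4 α=1/3: [6619/147, 20432/147, 5926/49]
after L5 α=2/3: [21319/441, 35720/441, 29446/147]
= [48, 81, 200]


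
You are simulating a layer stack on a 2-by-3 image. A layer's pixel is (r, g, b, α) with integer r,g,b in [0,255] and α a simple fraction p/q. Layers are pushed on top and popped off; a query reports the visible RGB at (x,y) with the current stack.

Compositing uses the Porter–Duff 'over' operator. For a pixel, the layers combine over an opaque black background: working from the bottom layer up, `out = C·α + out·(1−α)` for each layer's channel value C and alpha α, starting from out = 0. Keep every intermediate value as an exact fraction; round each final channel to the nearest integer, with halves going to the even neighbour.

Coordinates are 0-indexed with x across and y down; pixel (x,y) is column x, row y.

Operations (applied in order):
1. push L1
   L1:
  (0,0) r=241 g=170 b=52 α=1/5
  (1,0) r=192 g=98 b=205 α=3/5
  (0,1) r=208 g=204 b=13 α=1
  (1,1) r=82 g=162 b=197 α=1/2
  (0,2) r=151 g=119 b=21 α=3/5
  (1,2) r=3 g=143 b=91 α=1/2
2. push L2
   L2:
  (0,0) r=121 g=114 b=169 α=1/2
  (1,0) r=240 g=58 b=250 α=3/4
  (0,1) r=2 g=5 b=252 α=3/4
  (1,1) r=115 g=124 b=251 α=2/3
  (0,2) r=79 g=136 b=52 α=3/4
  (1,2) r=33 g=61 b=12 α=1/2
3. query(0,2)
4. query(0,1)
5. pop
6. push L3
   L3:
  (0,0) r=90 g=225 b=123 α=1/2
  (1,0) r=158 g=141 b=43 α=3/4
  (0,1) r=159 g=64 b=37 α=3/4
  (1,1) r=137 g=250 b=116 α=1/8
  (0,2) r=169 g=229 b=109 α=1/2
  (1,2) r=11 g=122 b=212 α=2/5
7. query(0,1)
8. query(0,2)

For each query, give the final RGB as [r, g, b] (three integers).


at x=0,y=2 over L1,L2:
after L1 α=3/5: [453/5, 357/5, 63/5]
after L2 α=3/4: [819/10, 2397/20, 843/20]
= [82, 120, 42]

query (0,1) [L1,L2] — begin 0,0,0
after L1 α=1: [208, 204, 13]
after L2 α=3/4: [107/2, 219/4, 769/4]
= [54, 55, 192]

at x=0,y=1 over L1,L3:
+L1 (α=1) → [208, 204, 13]
+L3 (α=3/4) → [685/4, 99, 31]
→ [171, 99, 31]

query (0,2) [L1,L3] — begin 0,0,0
L1 α=3/5: [453/5, 357/5, 63/5]
L3 α=1/2: [649/5, 751/5, 304/5]
= [130, 150, 61]


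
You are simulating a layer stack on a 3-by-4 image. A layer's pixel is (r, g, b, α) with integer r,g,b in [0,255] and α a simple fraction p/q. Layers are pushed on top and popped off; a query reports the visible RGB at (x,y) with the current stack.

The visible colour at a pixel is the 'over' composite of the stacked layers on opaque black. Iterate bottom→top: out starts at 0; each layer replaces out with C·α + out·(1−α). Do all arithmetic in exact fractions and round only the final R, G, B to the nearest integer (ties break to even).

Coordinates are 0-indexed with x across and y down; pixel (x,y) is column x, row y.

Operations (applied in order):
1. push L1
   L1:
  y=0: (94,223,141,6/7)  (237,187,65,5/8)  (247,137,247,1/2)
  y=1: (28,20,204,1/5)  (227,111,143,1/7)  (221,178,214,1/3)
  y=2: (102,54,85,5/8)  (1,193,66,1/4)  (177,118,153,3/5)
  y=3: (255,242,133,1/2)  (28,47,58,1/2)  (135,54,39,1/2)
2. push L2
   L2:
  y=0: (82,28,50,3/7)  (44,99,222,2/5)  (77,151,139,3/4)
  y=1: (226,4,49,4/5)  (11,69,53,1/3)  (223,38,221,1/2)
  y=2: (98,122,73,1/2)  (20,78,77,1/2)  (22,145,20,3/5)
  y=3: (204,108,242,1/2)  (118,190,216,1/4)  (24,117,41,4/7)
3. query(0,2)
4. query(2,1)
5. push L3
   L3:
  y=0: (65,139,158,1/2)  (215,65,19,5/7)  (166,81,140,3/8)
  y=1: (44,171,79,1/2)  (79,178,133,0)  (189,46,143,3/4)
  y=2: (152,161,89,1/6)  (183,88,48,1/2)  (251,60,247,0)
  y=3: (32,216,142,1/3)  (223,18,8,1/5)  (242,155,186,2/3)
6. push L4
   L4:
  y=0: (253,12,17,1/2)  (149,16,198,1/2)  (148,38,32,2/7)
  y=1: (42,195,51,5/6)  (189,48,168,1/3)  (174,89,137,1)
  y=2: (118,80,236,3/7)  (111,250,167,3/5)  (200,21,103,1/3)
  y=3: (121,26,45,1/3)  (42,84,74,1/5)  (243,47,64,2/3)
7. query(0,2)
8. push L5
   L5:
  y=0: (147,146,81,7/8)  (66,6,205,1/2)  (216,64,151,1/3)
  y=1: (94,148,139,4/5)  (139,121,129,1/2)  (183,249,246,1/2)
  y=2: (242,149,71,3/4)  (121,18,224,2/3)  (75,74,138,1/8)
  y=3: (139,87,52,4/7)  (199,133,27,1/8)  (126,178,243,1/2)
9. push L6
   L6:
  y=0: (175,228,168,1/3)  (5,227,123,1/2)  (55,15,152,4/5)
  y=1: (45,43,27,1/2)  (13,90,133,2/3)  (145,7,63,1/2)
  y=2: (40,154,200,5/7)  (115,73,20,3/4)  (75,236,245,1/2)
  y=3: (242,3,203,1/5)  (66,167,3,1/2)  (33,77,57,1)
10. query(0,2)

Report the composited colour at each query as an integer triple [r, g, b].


(0,2) stack=L1,L2; from [0,0,0]:
L1 α=5/8: [255/4, 135/4, 425/8]
L2 α=1/2: [647/8, 623/8, 1009/16]
= [81, 78, 63]

at x=2,y=1 over L1,L2:
after L1 α=1/3: [221/3, 178/3, 214/3]
after L2 α=1/2: [445/3, 146/3, 877/6]
→ [148, 49, 146]

at x=0,y=2 over L1,L2,L3,L4:
after L1 α=5/8: [255/4, 135/4, 425/8]
after L2 α=1/2: [647/8, 623/8, 1009/16]
after L3 α=1/6: [4451/48, 4403/48, 6469/96]
after L4 α=3/7: [8699/84, 7283/84, 23461/168]
= [104, 87, 140]

(0,2) stack=L1,L2,L3,L4,L5,L6; from [0,0,0]:
+L1 (α=5/8) → [255/4, 135/4, 425/8]
+L2 (α=1/2) → [647/8, 623/8, 1009/16]
+L3 (α=1/6) → [4451/48, 4403/48, 6469/96]
+L4 (α=3/7) → [8699/84, 7283/84, 23461/168]
+L5 (α=3/4) → [69683/336, 44831/336, 59245/672]
+L6 (α=5/7) → [103283/1176, 174191/1176, 395245/2352]
→ [88, 148, 168]


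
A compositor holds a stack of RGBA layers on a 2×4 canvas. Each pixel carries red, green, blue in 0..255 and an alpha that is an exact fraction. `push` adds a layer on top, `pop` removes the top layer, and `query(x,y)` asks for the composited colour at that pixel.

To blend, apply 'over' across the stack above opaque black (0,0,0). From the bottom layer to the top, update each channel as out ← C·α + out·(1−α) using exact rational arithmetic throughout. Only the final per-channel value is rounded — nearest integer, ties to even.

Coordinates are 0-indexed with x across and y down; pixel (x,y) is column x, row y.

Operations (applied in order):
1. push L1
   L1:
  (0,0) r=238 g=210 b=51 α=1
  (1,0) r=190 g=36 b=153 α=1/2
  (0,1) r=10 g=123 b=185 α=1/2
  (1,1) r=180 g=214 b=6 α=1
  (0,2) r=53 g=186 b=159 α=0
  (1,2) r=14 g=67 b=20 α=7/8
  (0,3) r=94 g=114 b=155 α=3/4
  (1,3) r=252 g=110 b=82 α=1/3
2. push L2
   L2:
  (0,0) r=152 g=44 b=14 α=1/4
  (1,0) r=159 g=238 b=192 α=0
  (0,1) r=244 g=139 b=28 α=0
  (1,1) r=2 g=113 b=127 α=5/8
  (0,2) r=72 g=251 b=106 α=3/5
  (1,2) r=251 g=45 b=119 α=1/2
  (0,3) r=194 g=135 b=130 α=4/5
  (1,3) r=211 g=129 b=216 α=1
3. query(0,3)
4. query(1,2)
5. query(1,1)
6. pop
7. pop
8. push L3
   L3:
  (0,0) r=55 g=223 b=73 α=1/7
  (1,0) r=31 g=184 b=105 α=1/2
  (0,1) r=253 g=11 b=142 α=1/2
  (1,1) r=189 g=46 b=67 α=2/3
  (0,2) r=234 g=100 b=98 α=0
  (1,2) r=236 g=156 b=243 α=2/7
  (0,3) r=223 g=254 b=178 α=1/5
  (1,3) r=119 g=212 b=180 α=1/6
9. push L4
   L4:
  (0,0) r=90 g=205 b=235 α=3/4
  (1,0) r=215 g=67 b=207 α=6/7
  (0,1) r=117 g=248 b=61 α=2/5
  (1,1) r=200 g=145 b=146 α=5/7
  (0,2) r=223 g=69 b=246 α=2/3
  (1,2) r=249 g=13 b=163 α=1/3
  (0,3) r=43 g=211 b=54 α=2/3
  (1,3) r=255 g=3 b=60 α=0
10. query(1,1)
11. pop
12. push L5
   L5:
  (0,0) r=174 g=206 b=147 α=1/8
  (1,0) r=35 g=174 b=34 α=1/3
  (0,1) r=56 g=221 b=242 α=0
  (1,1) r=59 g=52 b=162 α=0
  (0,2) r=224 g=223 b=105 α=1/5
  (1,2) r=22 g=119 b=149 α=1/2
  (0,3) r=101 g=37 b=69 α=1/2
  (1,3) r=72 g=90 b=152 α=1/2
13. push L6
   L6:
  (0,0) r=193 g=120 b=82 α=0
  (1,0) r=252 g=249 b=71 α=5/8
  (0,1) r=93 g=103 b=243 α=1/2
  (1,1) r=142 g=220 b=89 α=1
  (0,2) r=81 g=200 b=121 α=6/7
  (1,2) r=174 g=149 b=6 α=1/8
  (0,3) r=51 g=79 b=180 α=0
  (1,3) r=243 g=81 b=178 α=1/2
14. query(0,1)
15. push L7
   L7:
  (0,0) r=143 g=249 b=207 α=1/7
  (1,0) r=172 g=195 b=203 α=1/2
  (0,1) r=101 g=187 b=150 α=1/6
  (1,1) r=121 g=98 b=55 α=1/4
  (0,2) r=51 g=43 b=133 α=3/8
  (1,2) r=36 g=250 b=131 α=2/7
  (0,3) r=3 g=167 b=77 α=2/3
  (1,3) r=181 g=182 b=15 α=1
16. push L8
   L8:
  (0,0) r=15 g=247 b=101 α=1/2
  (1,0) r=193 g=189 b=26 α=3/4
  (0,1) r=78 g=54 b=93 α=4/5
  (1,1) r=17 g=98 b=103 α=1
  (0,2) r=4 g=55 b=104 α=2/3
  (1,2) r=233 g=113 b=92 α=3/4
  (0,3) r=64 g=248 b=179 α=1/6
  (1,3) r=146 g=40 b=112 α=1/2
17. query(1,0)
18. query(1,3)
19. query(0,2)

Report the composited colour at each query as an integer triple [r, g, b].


query (0,3) [L1,L2] — begin 0,0,0
L1 α=3/4: [141/2, 171/2, 465/4]
L2 α=4/5: [1693/10, 1251/10, 509/4]
→ [169, 125, 127]

(1,2) stack=L1,L2; from [0,0,0]:
after L1 α=7/8: [49/4, 469/8, 35/2]
after L2 α=1/2: [1053/8, 829/16, 273/4]
rounded: [132, 52, 68]

(1,1) stack=L1,L2; from [0,0,0]:
after L1 α=1: [180, 214, 6]
after L2 α=5/8: [275/4, 1207/8, 653/8]
→ [69, 151, 82]

at x=1,y=1 over L3,L4:
after L3 α=2/3: [126, 92/3, 134/3]
after L4 α=5/7: [1252/7, 337/3, 2458/21]
= [179, 112, 117]

(0,1) stack=L3,L5,L6; from [0,0,0]:
+L3 (α=1/2) → [253/2, 11/2, 71]
+L5 (α=0) → [253/2, 11/2, 71]
+L6 (α=1/2) → [439/4, 217/4, 157]
→ [110, 54, 157]

(1,0) stack=L3,L5,L6,L7,L8; from [0,0,0]:
after L3 α=1/2: [31/2, 92, 105/2]
after L5 α=1/3: [22, 358/3, 139/3]
after L6 α=5/8: [663/4, 1603/8, 247/4]
after L7 α=1/2: [1351/8, 3163/16, 1059/8]
after L8 α=3/4: [5983/32, 12235/64, 1683/32]
→ [187, 191, 53]

(1,3) stack=L3,L5,L6,L7,L8; from [0,0,0]:
+L3 (α=1/6) → [119/6, 106/3, 30]
+L5 (α=1/2) → [551/12, 188/3, 91]
+L6 (α=1/2) → [3467/24, 431/6, 269/2]
+L7 (α=1) → [181, 182, 15]
+L8 (α=1/2) → [327/2, 111, 127/2]
→ [164, 111, 64]

at x=0,y=2 over L3,L5,L6,L7,L8:
+L3 (α=0) → [0, 0, 0]
+L5 (α=1/5) → [224/5, 223/5, 21]
+L6 (α=6/7) → [2654/35, 889/5, 747/7]
+L7 (α=3/8) → [3725/56, 509/4, 816/7]
+L8 (α=2/3) → [1391/56, 949/12, 2272/21]
= [25, 79, 108]


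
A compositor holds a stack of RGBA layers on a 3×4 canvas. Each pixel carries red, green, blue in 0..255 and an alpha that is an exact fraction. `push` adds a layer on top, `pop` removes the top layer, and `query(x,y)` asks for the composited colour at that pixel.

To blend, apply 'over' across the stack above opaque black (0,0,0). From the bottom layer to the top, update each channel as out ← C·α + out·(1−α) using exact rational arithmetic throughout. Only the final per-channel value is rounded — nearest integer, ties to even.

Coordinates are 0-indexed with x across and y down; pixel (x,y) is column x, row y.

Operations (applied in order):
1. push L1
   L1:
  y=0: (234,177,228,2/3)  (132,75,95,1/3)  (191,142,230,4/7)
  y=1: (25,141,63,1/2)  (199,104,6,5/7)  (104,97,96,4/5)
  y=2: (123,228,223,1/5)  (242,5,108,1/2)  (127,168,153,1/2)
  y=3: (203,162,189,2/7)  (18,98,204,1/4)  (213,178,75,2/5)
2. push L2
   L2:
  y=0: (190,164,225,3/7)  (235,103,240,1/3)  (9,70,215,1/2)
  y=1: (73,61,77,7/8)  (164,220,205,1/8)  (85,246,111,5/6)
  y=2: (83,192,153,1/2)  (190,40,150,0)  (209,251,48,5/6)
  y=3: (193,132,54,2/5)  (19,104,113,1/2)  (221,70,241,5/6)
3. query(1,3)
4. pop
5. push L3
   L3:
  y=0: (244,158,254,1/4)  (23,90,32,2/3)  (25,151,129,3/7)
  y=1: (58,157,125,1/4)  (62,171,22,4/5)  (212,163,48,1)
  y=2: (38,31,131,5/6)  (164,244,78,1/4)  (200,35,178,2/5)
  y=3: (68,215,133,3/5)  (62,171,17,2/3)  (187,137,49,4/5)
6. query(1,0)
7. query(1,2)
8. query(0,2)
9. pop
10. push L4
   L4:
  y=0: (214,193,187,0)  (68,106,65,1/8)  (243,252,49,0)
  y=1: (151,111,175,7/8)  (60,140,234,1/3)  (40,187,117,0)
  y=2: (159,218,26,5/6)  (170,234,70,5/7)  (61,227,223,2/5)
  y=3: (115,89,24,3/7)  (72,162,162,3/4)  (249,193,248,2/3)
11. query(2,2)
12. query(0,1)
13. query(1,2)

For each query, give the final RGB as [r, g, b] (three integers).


query (1,3) [L1,L2] — begin 0,0,0
L1 α=1/4: [9/2, 49/2, 51]
L2 α=1/2: [47/4, 257/4, 82]
→ [12, 64, 82]

at x=1,y=0 over L1,L3:
+L1 (α=1/3) → [44, 25, 95/3]
+L3 (α=2/3) → [30, 205/3, 287/9]
rounded: [30, 68, 32]

query (1,2) [L1,L3] — begin 0,0,0
after L1 α=1/2: [121, 5/2, 54]
after L3 α=1/4: [527/4, 503/8, 60]
→ [132, 63, 60]

at x=0,y=2 over L1,L3:
L1 α=1/5: [123/5, 228/5, 223/5]
L3 α=5/6: [1073/30, 1003/30, 583/5]
= [36, 33, 117]

at x=2,y=2 over L1,L4:
L1 α=1/2: [127/2, 84, 153/2]
L4 α=2/5: [125/2, 706/5, 1351/10]
rounded: [62, 141, 135]

(0,1) stack=L1,L4; from [0,0,0]:
after L1 α=1/2: [25/2, 141/2, 63/2]
after L4 α=7/8: [2139/16, 1695/16, 2513/16]
= [134, 106, 157]

query (1,2) [L1,L4] — begin 0,0,0
after L1 α=1/2: [121, 5/2, 54]
after L4 α=5/7: [156, 1175/7, 458/7]
= [156, 168, 65]


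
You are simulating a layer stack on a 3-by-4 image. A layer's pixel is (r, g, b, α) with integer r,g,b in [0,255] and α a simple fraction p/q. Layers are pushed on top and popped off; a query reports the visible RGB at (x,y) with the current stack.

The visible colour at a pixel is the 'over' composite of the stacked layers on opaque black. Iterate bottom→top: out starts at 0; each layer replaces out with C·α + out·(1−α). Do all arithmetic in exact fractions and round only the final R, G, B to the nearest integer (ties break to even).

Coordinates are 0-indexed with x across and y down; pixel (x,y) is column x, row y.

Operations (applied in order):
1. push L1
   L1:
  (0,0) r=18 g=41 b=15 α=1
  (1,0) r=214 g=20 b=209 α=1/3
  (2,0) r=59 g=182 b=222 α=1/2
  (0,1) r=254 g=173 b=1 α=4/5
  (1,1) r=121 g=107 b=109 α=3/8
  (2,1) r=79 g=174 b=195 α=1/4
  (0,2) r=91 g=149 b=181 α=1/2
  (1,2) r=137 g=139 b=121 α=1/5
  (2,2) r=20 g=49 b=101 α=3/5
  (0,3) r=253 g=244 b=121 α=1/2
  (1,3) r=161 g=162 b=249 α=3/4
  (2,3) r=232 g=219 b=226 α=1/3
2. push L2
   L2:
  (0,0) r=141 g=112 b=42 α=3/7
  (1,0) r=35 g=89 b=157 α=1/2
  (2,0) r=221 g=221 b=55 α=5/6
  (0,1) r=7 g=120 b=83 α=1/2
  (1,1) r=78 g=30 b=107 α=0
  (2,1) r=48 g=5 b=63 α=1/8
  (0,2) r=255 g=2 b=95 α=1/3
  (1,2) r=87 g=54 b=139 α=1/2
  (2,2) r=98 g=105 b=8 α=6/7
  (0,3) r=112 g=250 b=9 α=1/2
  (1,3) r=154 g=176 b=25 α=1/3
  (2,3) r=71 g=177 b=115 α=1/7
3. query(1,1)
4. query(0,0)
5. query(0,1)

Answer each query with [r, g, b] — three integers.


query (1,1) [L1,L2] — begin 0,0,0
L1 α=3/8: [363/8, 321/8, 327/8]
L2 α=0: [363/8, 321/8, 327/8]
→ [45, 40, 41]

at x=0,y=0 over L1,L2:
after L1 α=1: [18, 41, 15]
after L2 α=3/7: [495/7, 500/7, 186/7]
→ [71, 71, 27]

(0,1) stack=L1,L2; from [0,0,0]:
after L1 α=4/5: [1016/5, 692/5, 4/5]
after L2 α=1/2: [1051/10, 646/5, 419/10]
rounded: [105, 129, 42]


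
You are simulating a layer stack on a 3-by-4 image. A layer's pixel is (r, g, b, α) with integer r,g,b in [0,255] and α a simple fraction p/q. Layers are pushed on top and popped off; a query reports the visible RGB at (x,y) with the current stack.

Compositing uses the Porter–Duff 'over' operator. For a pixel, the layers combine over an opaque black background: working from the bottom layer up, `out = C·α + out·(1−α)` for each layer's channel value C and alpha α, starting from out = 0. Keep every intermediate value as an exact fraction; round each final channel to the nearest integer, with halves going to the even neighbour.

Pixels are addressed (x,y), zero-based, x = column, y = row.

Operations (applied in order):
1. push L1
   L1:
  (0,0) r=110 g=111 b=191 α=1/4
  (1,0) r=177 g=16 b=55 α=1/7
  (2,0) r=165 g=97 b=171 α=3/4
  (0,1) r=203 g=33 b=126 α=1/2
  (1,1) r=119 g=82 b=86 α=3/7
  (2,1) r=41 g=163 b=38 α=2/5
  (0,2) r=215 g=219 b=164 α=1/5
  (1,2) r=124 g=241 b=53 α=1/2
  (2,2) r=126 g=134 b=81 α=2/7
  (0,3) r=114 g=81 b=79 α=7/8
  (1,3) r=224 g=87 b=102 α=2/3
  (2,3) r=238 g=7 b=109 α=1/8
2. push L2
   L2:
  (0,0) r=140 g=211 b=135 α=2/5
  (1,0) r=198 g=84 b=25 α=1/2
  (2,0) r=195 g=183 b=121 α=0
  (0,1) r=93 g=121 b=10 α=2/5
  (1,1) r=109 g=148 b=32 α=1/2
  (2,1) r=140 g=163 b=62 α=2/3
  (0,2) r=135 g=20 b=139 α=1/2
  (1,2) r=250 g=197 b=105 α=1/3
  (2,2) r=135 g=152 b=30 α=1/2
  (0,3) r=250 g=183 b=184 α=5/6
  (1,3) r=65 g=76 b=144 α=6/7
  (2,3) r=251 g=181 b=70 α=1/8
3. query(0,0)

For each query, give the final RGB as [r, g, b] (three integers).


query (0,0) [L1,L2] — begin 0,0,0
after L1 α=1/4: [55/2, 111/4, 191/4]
after L2 α=2/5: [145/2, 2021/20, 1653/20]
= [72, 101, 83]


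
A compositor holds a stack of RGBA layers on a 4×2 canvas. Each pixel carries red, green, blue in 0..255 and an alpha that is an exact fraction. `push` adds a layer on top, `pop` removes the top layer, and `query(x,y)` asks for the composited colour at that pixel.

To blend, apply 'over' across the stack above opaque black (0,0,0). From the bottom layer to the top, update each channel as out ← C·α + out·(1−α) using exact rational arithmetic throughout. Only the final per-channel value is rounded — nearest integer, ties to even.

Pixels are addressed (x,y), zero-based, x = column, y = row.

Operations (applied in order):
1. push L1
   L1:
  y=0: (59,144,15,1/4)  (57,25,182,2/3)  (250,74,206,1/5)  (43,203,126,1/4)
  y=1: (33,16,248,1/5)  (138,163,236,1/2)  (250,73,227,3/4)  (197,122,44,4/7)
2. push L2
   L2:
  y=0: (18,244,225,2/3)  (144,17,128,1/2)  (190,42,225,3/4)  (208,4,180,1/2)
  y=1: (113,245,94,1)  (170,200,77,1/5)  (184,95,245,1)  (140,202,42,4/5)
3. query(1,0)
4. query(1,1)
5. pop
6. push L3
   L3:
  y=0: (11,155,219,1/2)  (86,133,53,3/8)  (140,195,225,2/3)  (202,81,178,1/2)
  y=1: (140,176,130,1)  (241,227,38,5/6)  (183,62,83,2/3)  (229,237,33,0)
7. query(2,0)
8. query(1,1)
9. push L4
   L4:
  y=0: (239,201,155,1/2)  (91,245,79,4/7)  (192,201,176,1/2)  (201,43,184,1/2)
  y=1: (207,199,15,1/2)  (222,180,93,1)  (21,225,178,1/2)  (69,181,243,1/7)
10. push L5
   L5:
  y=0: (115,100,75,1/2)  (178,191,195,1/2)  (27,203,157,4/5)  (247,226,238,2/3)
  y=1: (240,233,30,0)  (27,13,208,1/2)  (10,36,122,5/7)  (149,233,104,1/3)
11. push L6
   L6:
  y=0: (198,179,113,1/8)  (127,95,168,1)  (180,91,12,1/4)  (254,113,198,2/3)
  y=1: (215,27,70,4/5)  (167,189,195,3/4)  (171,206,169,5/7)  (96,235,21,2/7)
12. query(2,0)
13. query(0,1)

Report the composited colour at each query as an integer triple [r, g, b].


query (1,0) [L1,L2] — begin 0,0,0
after L1 α=2/3: [38, 50/3, 364/3]
after L2 α=1/2: [91, 101/6, 374/3]
→ [91, 17, 125]

(1,1) stack=L1,L2; from [0,0,0]:
+L1 (α=1/2) → [69, 163/2, 118]
+L2 (α=1/5) → [446/5, 526/5, 549/5]
= [89, 105, 110]

(2,0) stack=L1,L3; from [0,0,0]:
+L1 (α=1/5) → [50, 74/5, 206/5]
+L3 (α=2/3) → [110, 2024/15, 2456/15]
→ [110, 135, 164]

query (1,1) [L1,L3] — begin 0,0,0
L1 α=1/2: [69, 163/2, 118]
L3 α=5/6: [637/3, 811/4, 154/3]
= [212, 203, 51]

query (2,0) [L1,L3,L4,L5,L6] — begin 0,0,0
L1 α=1/5: [50, 74/5, 206/5]
L3 α=2/3: [110, 2024/15, 2456/15]
L4 α=1/2: [151, 5039/30, 2548/15]
L5 α=4/5: [259/5, 29399/150, 11968/75]
L6 α=1/4: [1677/20, 33949/200, 3067/25]
→ [84, 170, 123]

at x=0,y=1 over L1,L3,L4,L5,L6:
after L1 α=1/5: [33/5, 16/5, 248/5]
after L3 α=1: [140, 176, 130]
after L4 α=1/2: [347/2, 375/2, 145/2]
after L5 α=0: [347/2, 375/2, 145/2]
after L6 α=4/5: [2067/10, 591/10, 141/2]
= [207, 59, 70]


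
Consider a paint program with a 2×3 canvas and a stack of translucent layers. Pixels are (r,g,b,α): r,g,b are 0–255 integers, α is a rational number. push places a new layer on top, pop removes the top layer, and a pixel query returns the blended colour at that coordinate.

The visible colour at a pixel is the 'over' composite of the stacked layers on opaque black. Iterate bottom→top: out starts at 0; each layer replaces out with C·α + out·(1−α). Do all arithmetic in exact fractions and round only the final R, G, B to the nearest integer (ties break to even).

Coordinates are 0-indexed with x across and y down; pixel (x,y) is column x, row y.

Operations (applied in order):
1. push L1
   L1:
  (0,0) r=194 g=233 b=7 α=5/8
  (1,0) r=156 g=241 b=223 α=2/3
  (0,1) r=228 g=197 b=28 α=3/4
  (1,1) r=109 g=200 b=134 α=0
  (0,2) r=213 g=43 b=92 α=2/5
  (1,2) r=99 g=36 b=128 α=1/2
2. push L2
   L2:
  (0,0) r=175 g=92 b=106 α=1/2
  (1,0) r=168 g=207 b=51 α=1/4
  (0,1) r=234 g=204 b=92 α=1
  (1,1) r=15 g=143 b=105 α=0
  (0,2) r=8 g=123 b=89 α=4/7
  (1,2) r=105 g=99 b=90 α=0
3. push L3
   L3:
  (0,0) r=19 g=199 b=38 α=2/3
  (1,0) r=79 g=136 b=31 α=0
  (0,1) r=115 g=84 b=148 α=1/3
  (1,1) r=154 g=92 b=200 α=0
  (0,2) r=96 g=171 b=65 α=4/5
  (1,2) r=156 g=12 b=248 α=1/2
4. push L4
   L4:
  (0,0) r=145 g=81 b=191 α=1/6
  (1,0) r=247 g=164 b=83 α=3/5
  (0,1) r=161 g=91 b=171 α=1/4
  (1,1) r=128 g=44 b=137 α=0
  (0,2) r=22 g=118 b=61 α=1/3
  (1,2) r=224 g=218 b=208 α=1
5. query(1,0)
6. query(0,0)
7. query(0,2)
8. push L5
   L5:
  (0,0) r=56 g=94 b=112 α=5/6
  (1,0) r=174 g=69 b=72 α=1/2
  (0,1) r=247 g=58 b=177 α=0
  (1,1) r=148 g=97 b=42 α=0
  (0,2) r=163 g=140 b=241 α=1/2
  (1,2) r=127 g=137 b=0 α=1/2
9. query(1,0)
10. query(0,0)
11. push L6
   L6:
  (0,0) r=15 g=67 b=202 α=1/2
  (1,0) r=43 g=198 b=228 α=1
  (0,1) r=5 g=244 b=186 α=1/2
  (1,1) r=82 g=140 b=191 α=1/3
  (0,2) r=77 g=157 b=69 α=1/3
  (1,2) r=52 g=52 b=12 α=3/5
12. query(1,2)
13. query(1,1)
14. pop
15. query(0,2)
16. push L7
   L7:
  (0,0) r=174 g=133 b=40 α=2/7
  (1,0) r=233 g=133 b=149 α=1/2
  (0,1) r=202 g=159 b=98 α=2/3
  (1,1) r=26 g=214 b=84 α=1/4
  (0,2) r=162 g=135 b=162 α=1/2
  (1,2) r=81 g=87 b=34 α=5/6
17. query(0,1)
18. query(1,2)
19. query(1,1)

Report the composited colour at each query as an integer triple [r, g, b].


(1,0) stack=L1,L2,L3,L4; from [0,0,0]:
after L1 α=2/3: [104, 482/3, 446/3]
after L2 α=1/4: [120, 689/4, 497/4]
after L3 α=0: [120, 689/4, 497/4]
after L4 α=3/5: [981/5, 1673/10, 199/2]
rounded: [196, 167, 100]

at x=0,y=0 over L1,L2,L3,L4:
after L1 α=5/8: [485/4, 1165/8, 35/8]
after L2 α=1/2: [1185/8, 1901/16, 883/16]
after L3 α=2/3: [1489/24, 8269/48, 2099/48]
after L4 α=1/6: [10925/144, 45233/288, 19663/288]
rounded: [76, 157, 68]

query (0,2) [L1,L2,L3,L4] — begin 0,0,0
+L1 (α=2/5) → [426/5, 86/5, 184/5]
+L2 (α=4/7) → [1438/35, 2718/35, 2332/35]
+L3 (α=4/5) → [14878/175, 26658/175, 11432/175]
+L4 (α=1/3) → [11202/175, 73966/525, 33539/525]
= [64, 141, 64]

query (1,0) [L1,L2,L3,L4,L5] — begin 0,0,0
L1 α=2/3: [104, 482/3, 446/3]
L2 α=1/4: [120, 689/4, 497/4]
L3 α=0: [120, 689/4, 497/4]
L4 α=3/5: [981/5, 1673/10, 199/2]
L5 α=1/2: [1851/10, 2363/20, 343/4]
rounded: [185, 118, 86]

query (0,0) [L1,L2,L3,L4,L5] — begin 0,0,0
L1 α=5/8: [485/4, 1165/8, 35/8]
L2 α=1/2: [1185/8, 1901/16, 883/16]
L3 α=2/3: [1489/24, 8269/48, 2099/48]
L4 α=1/6: [10925/144, 45233/288, 19663/288]
L5 α=5/6: [51245/864, 180593/1728, 180943/1728]
rounded: [59, 105, 105]

(1,2) stack=L1,L2,L3,L4,L5,L6; from [0,0,0]:
+L1 (α=1/2) → [99/2, 18, 64]
+L2 (α=0) → [99/2, 18, 64]
+L3 (α=1/2) → [411/4, 15, 156]
+L4 (α=1) → [224, 218, 208]
+L5 (α=1/2) → [351/2, 355/2, 104]
+L6 (α=3/5) → [507/5, 511/5, 244/5]
→ [101, 102, 49]

(1,1) stack=L1,L2,L3,L4,L5,L6; from [0,0,0]:
L1 α=0: [0, 0, 0]
L2 α=0: [0, 0, 0]
L3 α=0: [0, 0, 0]
L4 α=0: [0, 0, 0]
L5 α=0: [0, 0, 0]
L6 α=1/3: [82/3, 140/3, 191/3]
= [27, 47, 64]

(0,2) stack=L1,L2,L3,L4,L5; from [0,0,0]:
after L1 α=2/5: [426/5, 86/5, 184/5]
after L2 α=4/7: [1438/35, 2718/35, 2332/35]
after L3 α=4/5: [14878/175, 26658/175, 11432/175]
after L4 α=1/3: [11202/175, 73966/525, 33539/525]
after L5 α=1/2: [39727/350, 73733/525, 80032/525]
= [114, 140, 152]

(0,1) stack=L1,L2,L3,L4,L5,L7; from [0,0,0]:
+L1 (α=3/4) → [171, 591/4, 21]
+L2 (α=1) → [234, 204, 92]
+L3 (α=1/3) → [583/3, 164, 332/3]
+L4 (α=1/4) → [186, 583/4, 503/4]
+L5 (α=0) → [186, 583/4, 503/4]
+L7 (α=2/3) → [590/3, 1855/12, 429/4]
rounded: [197, 155, 107]

at x=1,y=2 over L1,L2,L3,L4,L5,L7:
after L1 α=1/2: [99/2, 18, 64]
after L2 α=0: [99/2, 18, 64]
after L3 α=1/2: [411/4, 15, 156]
after L4 α=1: [224, 218, 208]
after L5 α=1/2: [351/2, 355/2, 104]
after L7 α=5/6: [387/4, 1225/12, 137/3]
rounded: [97, 102, 46]

(1,1) stack=L1,L2,L3,L4,L5,L7; from [0,0,0]:
after L1 α=0: [0, 0, 0]
after L2 α=0: [0, 0, 0]
after L3 α=0: [0, 0, 0]
after L4 α=0: [0, 0, 0]
after L5 α=0: [0, 0, 0]
after L7 α=1/4: [13/2, 107/2, 21]
→ [6, 54, 21]


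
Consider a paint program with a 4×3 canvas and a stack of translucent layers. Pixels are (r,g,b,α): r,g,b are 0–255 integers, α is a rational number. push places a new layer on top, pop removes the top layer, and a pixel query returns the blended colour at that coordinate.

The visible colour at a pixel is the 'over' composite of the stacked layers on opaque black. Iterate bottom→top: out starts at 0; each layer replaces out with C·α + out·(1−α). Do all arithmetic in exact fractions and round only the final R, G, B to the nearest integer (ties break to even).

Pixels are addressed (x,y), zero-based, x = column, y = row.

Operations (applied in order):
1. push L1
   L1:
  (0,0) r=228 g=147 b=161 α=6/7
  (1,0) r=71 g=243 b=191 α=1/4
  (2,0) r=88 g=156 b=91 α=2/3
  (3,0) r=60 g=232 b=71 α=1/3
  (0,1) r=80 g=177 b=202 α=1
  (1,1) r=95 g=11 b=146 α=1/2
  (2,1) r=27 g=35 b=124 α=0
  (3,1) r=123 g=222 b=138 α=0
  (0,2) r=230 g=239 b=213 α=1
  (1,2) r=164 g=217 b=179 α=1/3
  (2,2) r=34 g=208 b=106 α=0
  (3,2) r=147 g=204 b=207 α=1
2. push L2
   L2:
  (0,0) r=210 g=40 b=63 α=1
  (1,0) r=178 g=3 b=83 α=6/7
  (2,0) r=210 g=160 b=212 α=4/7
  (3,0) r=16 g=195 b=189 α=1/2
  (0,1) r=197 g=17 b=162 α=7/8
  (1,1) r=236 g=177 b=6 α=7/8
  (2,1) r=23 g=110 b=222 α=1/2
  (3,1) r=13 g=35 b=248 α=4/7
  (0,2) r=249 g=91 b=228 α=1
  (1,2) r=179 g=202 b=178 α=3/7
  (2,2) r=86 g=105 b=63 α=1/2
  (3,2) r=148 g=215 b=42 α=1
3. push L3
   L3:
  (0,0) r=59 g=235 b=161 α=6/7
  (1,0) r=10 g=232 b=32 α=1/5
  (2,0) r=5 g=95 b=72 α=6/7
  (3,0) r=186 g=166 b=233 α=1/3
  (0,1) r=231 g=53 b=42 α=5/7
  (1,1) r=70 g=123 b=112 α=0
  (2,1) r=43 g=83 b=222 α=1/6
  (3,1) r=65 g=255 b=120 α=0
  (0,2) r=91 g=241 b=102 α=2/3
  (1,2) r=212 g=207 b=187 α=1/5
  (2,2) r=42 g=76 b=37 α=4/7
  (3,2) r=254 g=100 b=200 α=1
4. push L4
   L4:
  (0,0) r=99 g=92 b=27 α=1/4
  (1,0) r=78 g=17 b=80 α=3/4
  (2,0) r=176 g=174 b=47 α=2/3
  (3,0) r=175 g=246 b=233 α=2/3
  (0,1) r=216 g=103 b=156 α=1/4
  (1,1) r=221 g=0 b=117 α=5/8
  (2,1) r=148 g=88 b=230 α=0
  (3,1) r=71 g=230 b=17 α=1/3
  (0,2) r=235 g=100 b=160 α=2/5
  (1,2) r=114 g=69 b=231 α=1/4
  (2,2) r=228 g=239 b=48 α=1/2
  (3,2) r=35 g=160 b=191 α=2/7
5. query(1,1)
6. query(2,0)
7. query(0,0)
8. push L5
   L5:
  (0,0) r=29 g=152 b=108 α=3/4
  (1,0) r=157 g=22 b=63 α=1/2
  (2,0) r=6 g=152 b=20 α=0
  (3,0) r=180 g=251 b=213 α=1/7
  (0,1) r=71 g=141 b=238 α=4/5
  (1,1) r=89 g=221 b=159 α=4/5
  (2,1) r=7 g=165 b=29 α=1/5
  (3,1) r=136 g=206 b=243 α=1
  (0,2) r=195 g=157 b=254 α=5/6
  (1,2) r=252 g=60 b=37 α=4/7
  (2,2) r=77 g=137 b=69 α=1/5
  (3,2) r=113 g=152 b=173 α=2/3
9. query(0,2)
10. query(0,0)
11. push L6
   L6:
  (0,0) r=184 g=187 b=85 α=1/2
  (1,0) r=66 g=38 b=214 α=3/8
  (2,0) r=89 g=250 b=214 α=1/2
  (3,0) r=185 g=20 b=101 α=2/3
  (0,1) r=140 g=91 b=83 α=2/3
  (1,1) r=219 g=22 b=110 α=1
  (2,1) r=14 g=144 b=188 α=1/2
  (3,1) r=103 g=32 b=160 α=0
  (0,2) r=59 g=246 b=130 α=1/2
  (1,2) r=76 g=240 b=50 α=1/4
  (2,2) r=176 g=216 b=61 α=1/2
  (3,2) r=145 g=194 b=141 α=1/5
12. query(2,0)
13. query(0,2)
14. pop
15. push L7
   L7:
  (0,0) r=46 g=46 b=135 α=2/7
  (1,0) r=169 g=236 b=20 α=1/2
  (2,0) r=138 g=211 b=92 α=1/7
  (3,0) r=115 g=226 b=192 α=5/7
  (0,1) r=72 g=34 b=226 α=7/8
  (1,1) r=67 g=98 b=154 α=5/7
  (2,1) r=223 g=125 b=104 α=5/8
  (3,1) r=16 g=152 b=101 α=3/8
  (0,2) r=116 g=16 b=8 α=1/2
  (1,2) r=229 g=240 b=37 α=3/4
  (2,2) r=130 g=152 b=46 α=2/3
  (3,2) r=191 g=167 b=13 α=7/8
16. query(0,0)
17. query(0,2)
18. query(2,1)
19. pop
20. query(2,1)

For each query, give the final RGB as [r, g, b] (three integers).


query (1,1) [L1,L2,L3,L4] — begin 0,0,0
after L1 α=1/2: [95/2, 11/2, 73]
after L2 α=7/8: [3399/16, 2489/16, 115/8]
after L3 α=0: [3399/16, 2489/16, 115/8]
after L4 α=5/8: [27877/128, 7467/128, 5025/64]
= [218, 58, 79]

query (2,0) [L1,L2,L3,L4] — begin 0,0,0
after L1 α=2/3: [176/3, 104, 182/3]
after L2 α=4/7: [1016/7, 136, 1030/7]
after L3 α=6/7: [1226/49, 706/7, 4054/49]
after L4 α=2/3: [6158/49, 3142/21, 8660/147]
→ [126, 150, 59]

query (0,0) [L1,L2,L3,L4] — begin 0,0,0
L1 α=6/7: [1368/7, 126, 138]
L2 α=1: [210, 40, 63]
L3 α=6/7: [564/7, 1450/7, 147]
L4 α=1/4: [2385/28, 2497/14, 117]
= [85, 178, 117]

at x=0,y=2 over L1,L2,L3,L4,L5:
after L1 α=1: [230, 239, 213]
after L2 α=1: [249, 91, 228]
after L3 α=2/3: [431/3, 191, 144]
after L4 α=2/5: [901/5, 773/5, 752/5]
after L5 α=5/6: [2888/15, 783/5, 3551/15]
= [193, 157, 237]

(0,0) stack=L1,L2,L3,L4,L5; from [0,0,0]:
L1 α=6/7: [1368/7, 126, 138]
L2 α=1: [210, 40, 63]
L3 α=6/7: [564/7, 1450/7, 147]
L4 α=1/4: [2385/28, 2497/14, 117]
L5 α=3/4: [4821/112, 8881/56, 441/4]
→ [43, 159, 110]

at x=2,y=0 over L1,L2,L3,L4,L5,L6:
after L1 α=2/3: [176/3, 104, 182/3]
after L2 α=4/7: [1016/7, 136, 1030/7]
after L3 α=6/7: [1226/49, 706/7, 4054/49]
after L4 α=2/3: [6158/49, 3142/21, 8660/147]
after L5 α=0: [6158/49, 3142/21, 8660/147]
after L6 α=1/2: [10519/98, 4196/21, 20059/147]
→ [107, 200, 136]

(0,2) stack=L1,L2,L3,L4,L5,L6; from [0,0,0]:
L1 α=1: [230, 239, 213]
L2 α=1: [249, 91, 228]
L3 α=2/3: [431/3, 191, 144]
L4 α=2/5: [901/5, 773/5, 752/5]
L5 α=5/6: [2888/15, 783/5, 3551/15]
L6 α=1/2: [3773/30, 2013/10, 5501/30]
→ [126, 201, 183]

(0,0) stack=L1,L2,L3,L4,L5,L7; from [0,0,0]:
+L1 (α=6/7) → [1368/7, 126, 138]
+L2 (α=1) → [210, 40, 63]
+L3 (α=6/7) → [564/7, 1450/7, 147]
+L4 (α=1/4) → [2385/28, 2497/14, 117]
+L5 (α=3/4) → [4821/112, 8881/56, 441/4]
+L7 (α=2/7) → [34409/784, 49557/392, 3285/28]
rounded: [44, 126, 117]

at x=0,y=2 over L1,L2,L3,L4,L5,L7:
+L1 (α=1) → [230, 239, 213]
+L2 (α=1) → [249, 91, 228]
+L3 (α=2/3) → [431/3, 191, 144]
+L4 (α=2/5) → [901/5, 773/5, 752/5]
+L5 (α=5/6) → [2888/15, 783/5, 3551/15]
+L7 (α=1/2) → [2314/15, 863/10, 3671/30]
→ [154, 86, 122]

(2,1) stack=L1,L2,L3,L4,L5,L7; from [0,0,0]:
L1 α=0: [0, 0, 0]
L2 α=1/2: [23/2, 55, 111]
L3 α=1/6: [67/4, 179/3, 259/2]
L4 α=0: [67/4, 179/3, 259/2]
L5 α=1/5: [74/5, 1211/15, 547/5]
L7 α=5/8: [5797/40, 542/5, 4241/40]
rounded: [145, 108, 106]

at x=2,y=1 over L1,L2,L3,L4,L5:
+L1 (α=0) → [0, 0, 0]
+L2 (α=1/2) → [23/2, 55, 111]
+L3 (α=1/6) → [67/4, 179/3, 259/2]
+L4 (α=0) → [67/4, 179/3, 259/2]
+L5 (α=1/5) → [74/5, 1211/15, 547/5]
rounded: [15, 81, 109]


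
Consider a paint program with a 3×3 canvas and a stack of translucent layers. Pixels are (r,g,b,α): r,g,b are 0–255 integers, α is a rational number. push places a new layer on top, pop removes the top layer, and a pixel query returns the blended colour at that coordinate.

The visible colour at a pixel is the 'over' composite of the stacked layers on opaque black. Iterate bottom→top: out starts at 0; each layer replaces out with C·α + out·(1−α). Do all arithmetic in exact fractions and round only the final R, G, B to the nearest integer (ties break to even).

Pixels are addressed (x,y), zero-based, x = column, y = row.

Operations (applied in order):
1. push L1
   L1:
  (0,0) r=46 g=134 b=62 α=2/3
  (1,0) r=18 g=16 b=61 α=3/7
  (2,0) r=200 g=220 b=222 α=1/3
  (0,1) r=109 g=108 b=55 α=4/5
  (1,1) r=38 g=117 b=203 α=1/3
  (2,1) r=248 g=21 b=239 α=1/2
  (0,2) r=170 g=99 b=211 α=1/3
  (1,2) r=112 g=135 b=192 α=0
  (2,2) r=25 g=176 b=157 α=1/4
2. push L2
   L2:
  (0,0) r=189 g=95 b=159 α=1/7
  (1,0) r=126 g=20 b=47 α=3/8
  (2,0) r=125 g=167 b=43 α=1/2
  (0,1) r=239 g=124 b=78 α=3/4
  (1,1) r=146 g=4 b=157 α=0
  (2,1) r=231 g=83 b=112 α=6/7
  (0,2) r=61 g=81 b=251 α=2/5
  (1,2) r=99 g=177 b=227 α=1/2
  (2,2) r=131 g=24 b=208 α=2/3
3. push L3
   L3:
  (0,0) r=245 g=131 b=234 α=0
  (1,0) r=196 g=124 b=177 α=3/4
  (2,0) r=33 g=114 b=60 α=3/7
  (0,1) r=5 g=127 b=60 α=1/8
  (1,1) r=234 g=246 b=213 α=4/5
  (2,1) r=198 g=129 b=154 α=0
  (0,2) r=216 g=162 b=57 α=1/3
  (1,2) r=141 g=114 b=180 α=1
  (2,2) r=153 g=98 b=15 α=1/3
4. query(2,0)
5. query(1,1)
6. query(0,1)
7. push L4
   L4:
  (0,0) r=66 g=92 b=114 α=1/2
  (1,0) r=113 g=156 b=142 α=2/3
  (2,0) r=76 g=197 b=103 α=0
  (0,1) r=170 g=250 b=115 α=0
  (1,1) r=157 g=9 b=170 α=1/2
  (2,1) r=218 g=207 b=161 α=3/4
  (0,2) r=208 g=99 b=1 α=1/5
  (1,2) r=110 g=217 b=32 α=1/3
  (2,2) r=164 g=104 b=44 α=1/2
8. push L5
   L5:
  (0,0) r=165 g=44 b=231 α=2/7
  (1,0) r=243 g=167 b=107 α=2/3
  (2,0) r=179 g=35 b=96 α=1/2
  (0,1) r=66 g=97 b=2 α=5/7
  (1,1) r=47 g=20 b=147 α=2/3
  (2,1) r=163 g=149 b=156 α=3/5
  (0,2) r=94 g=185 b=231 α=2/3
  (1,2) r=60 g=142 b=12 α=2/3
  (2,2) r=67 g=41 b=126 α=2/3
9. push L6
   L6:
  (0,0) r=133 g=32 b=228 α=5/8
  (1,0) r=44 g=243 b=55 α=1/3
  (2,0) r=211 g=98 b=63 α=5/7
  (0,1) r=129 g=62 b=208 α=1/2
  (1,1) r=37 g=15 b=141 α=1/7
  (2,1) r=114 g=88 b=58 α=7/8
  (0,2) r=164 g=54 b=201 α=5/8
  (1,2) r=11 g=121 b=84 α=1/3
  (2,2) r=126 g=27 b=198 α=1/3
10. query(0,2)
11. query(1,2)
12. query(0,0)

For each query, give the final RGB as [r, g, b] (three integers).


(2,0) stack=L1,L2,L3; from [0,0,0]:
+L1 (α=1/3) → [200/3, 220/3, 74]
+L2 (α=1/2) → [575/6, 721/6, 117/2]
+L3 (α=3/7) → [1447/21, 2468/21, 414/7]
→ [69, 118, 59]

at x=1,y=1 over L1,L2,L3:
+L1 (α=1/3) → [38/3, 39, 203/3]
+L2 (α=0) → [38/3, 39, 203/3]
+L3 (α=4/5) → [2846/15, 1023/5, 2759/15]
= [190, 205, 184]

query (0,1) [L1,L2,L3] — begin 0,0,0
after L1 α=4/5: [436/5, 432/5, 44]
after L2 α=3/4: [4021/20, 573/5, 139/2]
after L3 α=1/8: [28247/160, 2323/20, 1093/16]
rounded: [177, 116, 68]

(0,2) stack=L1,L2,L3,L4,L5,L6; from [0,0,0]:
+L1 (α=1/3) → [170/3, 33, 211/3]
+L2 (α=2/5) → [292/5, 261/5, 713/5]
+L3 (α=1/3) → [1664/15, 444/5, 1711/15]
+L4 (α=1/5) → [9776/75, 2271/25, 6859/75]
+L5 (α=2/3) → [23876/225, 11521/75, 41509/225]
+L6 (α=5/8) → [10672/75, 18271/200, 29221/150]
rounded: [142, 91, 195]

(1,2) stack=L1,L2,L3,L4,L5,L6; from [0,0,0]:
after L1 α=0: [0, 0, 0]
after L2 α=1/2: [99/2, 177/2, 227/2]
after L3 α=1: [141, 114, 180]
after L4 α=1/3: [392/3, 445/3, 392/3]
after L5 α=2/3: [752/9, 1297/9, 464/9]
after L6 α=1/3: [1603/27, 3683/27, 1684/27]
→ [59, 136, 62]

(0,0) stack=L1,L2,L3,L4,L5,L6; from [0,0,0]:
L1 α=2/3: [92/3, 268/3, 124/3]
L2 α=1/7: [373/7, 631/7, 407/7]
L3 α=0: [373/7, 631/7, 407/7]
L4 α=1/2: [835/14, 1275/14, 1205/14]
L5 α=2/7: [8795/98, 7607/98, 12493/98]
L6 α=5/8: [91555/784, 38501/784, 149199/784]
= [117, 49, 190]


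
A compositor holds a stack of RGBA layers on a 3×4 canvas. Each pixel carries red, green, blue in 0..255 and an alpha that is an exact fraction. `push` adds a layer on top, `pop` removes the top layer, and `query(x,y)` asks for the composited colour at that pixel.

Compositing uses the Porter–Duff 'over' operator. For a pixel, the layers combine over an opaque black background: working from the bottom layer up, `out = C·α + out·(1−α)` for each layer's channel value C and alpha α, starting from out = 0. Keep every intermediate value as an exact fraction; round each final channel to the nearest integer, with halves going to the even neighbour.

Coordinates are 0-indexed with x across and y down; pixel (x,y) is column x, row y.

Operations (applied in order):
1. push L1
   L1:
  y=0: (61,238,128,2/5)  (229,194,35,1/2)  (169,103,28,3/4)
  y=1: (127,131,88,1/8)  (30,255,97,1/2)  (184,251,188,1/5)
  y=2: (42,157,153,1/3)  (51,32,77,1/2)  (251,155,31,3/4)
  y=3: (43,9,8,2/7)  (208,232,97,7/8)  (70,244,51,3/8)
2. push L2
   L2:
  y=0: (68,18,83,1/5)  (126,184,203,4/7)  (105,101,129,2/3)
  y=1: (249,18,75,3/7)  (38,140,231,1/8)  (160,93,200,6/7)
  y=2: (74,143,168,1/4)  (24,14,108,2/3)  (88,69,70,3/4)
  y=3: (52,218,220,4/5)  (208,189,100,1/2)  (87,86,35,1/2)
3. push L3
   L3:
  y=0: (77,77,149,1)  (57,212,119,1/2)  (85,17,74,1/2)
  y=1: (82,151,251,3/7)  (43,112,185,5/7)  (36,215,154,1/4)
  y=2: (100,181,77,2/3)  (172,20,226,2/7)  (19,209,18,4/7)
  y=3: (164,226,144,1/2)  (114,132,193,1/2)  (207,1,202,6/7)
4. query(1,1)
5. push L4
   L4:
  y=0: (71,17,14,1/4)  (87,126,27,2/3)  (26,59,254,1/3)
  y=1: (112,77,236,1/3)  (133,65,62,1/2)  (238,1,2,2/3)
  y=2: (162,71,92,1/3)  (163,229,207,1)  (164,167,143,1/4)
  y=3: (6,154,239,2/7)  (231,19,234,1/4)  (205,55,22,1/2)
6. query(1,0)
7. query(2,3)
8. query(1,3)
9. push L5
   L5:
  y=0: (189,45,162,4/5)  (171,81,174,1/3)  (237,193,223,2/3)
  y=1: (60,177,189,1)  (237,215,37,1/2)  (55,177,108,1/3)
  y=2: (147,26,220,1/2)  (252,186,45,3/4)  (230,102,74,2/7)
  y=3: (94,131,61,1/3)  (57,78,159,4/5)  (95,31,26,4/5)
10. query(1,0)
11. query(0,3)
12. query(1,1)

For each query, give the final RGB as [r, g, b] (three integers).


(1,1) stack=L1,L2,L3; from [0,0,0]:
after L1 α=1/2: [15, 255/2, 97/2]
after L2 α=1/8: [143/8, 2065/16, 1141/16]
after L3 α=5/7: [1003/28, 935/8, 8541/56]
→ [36, 117, 153]

at x=1,y=0 over L1,L2,L3,L4:
L1 α=1/2: [229/2, 97, 35/2]
L2 α=4/7: [1695/14, 1027/7, 247/2]
L3 α=1/2: [2493/28, 2511/14, 485/4]
L4 α=2/3: [2455/28, 2013/14, 701/12]
= [88, 144, 58]

(2,3) stack=L1,L2,L3,L4; from [0,0,0]:
L1 α=3/8: [105/4, 183/2, 153/8]
L2 α=1/2: [453/8, 355/4, 433/16]
L3 α=6/7: [10389/56, 379/28, 19825/112]
L4 α=1/2: [21869/112, 1919/56, 22289/224]
rounded: [195, 34, 100]

query (1,3) [L1,L2,L3,L4] — begin 0,0,0
L1 α=7/8: [182, 203, 679/8]
L2 α=1/2: [195, 196, 1479/16]
L3 α=1/2: [309/2, 164, 4567/32]
L4 α=1/4: [1389/8, 511/4, 21189/128]
→ [174, 128, 166]

at x=1,y=0 over L1,L2,L3,L4,L5:
L1 α=1/2: [229/2, 97, 35/2]
L2 α=4/7: [1695/14, 1027/7, 247/2]
L3 α=1/2: [2493/28, 2511/14, 485/4]
L4 α=2/3: [2455/28, 2013/14, 701/12]
L5 α=1/3: [4849/42, 860/7, 1745/18]
rounded: [115, 123, 97]

query (0,3) [L1,L2,L3,L4,L5] — begin 0,0,0
L1 α=2/7: [86/7, 18/7, 16/7]
L2 α=4/5: [1542/35, 6122/35, 6176/35]
L3 α=1/2: [3641/35, 7016/35, 5608/35]
L4 α=2/7: [3725/49, 9172/49, 8954/49]
L5 α=1/3: [12056/147, 24763/147, 20897/147]
= [82, 168, 142]

(1,1) stack=L1,L2,L3,L4,L5; from [0,0,0]:
L1 α=1/2: [15, 255/2, 97/2]
L2 α=1/8: [143/8, 2065/16, 1141/16]
L3 α=5/7: [1003/28, 935/8, 8541/56]
L4 α=1/2: [4727/56, 1455/16, 12013/112]
L5 α=1/2: [17999/112, 4895/32, 16157/224]
= [161, 153, 72]
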